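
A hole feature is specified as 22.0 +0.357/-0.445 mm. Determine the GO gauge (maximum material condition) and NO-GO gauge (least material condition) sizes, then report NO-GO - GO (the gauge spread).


GO = nominal - lower_tol (smallest hole = maximum material condition)
GO = 22.0 - 0.445 = 21.555
NO-GO = nominal + upper_tol (largest hole = least material condition)
NO-GO = 22.0 + 0.357 = 22.357
spread = NO-GO - GO = 22.357 - 21.555 = 0.8020

0.8020


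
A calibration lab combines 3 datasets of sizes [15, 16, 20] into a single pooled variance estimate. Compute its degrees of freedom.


nu = sum_i (n_i - 1)
nu = ((15 - 1) + (16 - 1) + (20 - 1))
nu = 14 + 15 + 19
nu = 48

48


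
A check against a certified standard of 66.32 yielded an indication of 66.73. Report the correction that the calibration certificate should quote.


Correction = standard - reading
= 66.32 - 66.73
= -0.4100

-0.4100


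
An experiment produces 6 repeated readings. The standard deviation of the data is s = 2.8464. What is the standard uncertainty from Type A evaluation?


u_A = s / sqrt(n)
u_A = 2.8464 / sqrt(6)
u_A = 2.8464 / 2.4494897
u_A = 1.1620

1.1620


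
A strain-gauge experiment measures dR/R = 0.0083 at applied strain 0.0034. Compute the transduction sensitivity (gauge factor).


GF = (dR/R) / epsilon
= 0.0083 / 0.0034
= 2.4412

2.4412


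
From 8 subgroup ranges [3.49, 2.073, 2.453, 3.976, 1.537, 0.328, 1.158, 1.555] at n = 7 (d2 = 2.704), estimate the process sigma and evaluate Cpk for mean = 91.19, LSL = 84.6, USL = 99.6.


R_bar = (3.49 + 2.073 + 2.453 + 3.976 + 1.537 + 0.328 + 1.158 + 1.555) / 8 = 2.07125
sigma = R_bar / d2 = 2.07125 / 2.704 = 0.76599482
Cp = (USL - LSL)/(6*sigma) = (99.6 - 84.6)/(6*0.76599482) = 3.2637
Cpu = (99.6 - 91.19)/(3*0.76599482) = 3.6597
Cpl = (91.19 - 84.6)/(3*0.76599482) = 2.8677
Cpk = min(Cpu, Cpl) = 2.8677

2.8677


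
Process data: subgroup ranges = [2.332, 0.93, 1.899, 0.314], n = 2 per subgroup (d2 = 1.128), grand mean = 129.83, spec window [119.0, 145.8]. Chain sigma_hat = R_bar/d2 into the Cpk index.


R_bar = (2.332 + 0.93 + 1.899 + 0.314) / 4 = 1.36875
sigma = R_bar / d2 = 1.36875 / 1.128 = 1.2134309
Cp = (USL - LSL)/(6*sigma) = (145.8 - 119.0)/(6*1.2134309) = 3.6810
Cpu = (145.8 - 129.83)/(3*1.2134309) = 4.3870
Cpl = (129.83 - 119.0)/(3*1.2134309) = 2.9750
Cpk = min(Cpu, Cpl) = 2.9750

2.9750


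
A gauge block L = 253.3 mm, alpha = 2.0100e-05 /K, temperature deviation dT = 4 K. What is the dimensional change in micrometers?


dL = L * alpha * dT
= 253.3 * 2.0100e-05 * 4
= 0.0203653 mm
dL_um = 0.0203653 * 1000 = 20.3653 um

20.3653


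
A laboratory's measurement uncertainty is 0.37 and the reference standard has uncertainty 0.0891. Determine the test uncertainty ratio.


TUR = u_lab / u_ref
= 0.37 / 0.0891
= 4.1526

4.1526


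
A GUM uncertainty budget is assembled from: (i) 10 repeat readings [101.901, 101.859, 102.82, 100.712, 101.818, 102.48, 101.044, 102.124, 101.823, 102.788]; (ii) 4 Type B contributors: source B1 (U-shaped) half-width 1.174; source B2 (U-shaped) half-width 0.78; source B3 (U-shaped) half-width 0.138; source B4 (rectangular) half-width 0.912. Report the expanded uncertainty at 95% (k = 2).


mean = (101.901 + 101.859 + 102.82 + 100.712 + 101.818 + 102.48 + 101.044 + 102.124 + 101.823 + 102.788) / 10 = 101.9369
s = sqrt(sum((x - mean)^2)/(n-1)) = 0.68038542
u_A = s / sqrt(n) = 0.68038542 / sqrt(10) = 0.21515676
u_B1 = 1.174 / sqrt(2) = 0.83014336
u_B2 = 0.78 / sqrt(2) = 0.55154329
u_B3 = 0.138 / sqrt(2) = 0.097580736
u_B4 = 0.912 / sqrt(3) = 0.52654345
uc = sqrt(0.21515676^2 + 0.83014336^2 + 0.55154329^2 + 0.097580736^2 + 0.52654345^2) = 1.1516946
U = k * uc = 2 * 1.1516946
U = 2.3034

2.3034


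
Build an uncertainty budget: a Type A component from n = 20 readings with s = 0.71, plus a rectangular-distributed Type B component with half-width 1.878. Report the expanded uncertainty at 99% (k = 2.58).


u_A = s / sqrt(n) = 0.71 / sqrt(20) = 0.15876083
u_B = half_width / sqrt(3) = 1.878 / sqrt(3) = 1.0842638
uc = sqrt(u_A^2 + u_B^2) = sqrt(0.15876083^2 + 1.0842638^2) = 1.0958253
U = k * uc = 2.58 * 1.0958253
U = 2.8272

2.8272


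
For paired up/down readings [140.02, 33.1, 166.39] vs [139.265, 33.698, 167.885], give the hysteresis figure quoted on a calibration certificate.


|140.02 - 139.265| = 0.7550
|33.1 - 33.698| = 0.5980
|166.39 - 167.885| = 1.4950
hysteresis = max(diffs) = 1.4950

1.4950


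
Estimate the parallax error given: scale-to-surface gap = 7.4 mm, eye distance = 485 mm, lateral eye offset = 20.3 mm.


error = h * offset / d
= 7.4 * 20.3 / 485
= 0.3097

0.3097


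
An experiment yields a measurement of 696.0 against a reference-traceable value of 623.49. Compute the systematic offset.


Systematic error = measured - true
= 696.0 - 623.49
= 72.5100

72.5100


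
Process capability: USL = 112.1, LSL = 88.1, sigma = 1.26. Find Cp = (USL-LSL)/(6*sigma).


Cp = (USL - LSL) / (6 * sigma)
= (112.1 - 88.1) / (6 * 1.26)
= 24.0000 / 7.5600
= 3.1746

3.1746


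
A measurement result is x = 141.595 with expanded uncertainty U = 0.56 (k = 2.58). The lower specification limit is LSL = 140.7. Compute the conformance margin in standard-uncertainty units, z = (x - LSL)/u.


u = U / k = 0.56 / 2.58 = 0.21705426
margin = |LSL - x| = |140.7 - 141.595| = 0.895
z = margin / u = 0.895 / 0.21705426
z = 4.1234

4.1234


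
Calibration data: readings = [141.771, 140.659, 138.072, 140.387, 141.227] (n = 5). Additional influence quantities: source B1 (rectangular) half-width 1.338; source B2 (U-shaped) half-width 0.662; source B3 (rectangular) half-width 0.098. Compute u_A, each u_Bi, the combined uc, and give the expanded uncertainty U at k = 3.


mean = (141.771 + 140.659 + 138.072 + 140.387 + 141.227) / 5 = 140.4232
s = sqrt(sum((x - mean)^2)/(n-1)) = 1.4184245
u_A = s / sqrt(n) = 1.4184245 / sqrt(5) = 0.63433872
u_B1 = 1.338 / sqrt(3) = 0.77249466
u_B2 = 0.662 / sqrt(2) = 0.46810469
u_B3 = 0.098 / sqrt(3) = 0.056580326
uc = sqrt(0.63433872^2 + 0.77249466^2 + 0.46810469^2 + 0.056580326^2) = 1.1051954
U = k * uc = 3 * 1.1051954
U = 3.3156

3.3156


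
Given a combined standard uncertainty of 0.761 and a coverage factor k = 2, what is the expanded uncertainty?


U = k * uc
U = 2 * 0.761
U = 1.5220

1.5220


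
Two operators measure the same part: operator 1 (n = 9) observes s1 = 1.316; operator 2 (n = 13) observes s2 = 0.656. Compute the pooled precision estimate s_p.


s_p = sqrt(((n1-1)*s1^2 + (n2-1)*s2^2) / (n1+n2-2))
numerator = (9-1)*1.316^2 + (13-1)*0.656^2 = 13.854848 + 5.164032 = 19.01888
denominator = 9 + 13 - 2 = 20
s_p^2 = 19.01888 / 20 = 0.950944
s_p = sqrt(0.950944) = 0.9752

0.9752


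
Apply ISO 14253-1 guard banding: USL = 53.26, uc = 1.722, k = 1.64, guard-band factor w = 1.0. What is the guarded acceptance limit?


U = k * uc = 1.64 * 1.722 = 2.82408
guard band g = w * U = 1.0 * 2.82408 = 2.82408
AL = USL - g = 53.26 - 2.82408
AL = 50.4359

50.4359


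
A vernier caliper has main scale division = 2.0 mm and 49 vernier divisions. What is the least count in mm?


LC = MSD / n_div
= 2.0 / 49
= 0.0408

0.0408


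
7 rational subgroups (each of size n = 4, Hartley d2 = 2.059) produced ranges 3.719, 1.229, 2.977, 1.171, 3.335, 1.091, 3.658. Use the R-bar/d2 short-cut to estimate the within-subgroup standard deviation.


R_bar = (3.719 + 1.229 + 2.977 + 1.171 + 3.335 + 1.091 + 3.658) / 7
R_bar = 17.18 / 7 = 2.4542857
sigma_hat = R_bar / d2 = 2.4542857 / 2.059 = 1.1920

1.1920


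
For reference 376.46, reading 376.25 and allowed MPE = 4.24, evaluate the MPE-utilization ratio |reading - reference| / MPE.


e = indication - reference = 376.25 - 376.46 = -0.2100
|e| = 0.2100
ratio = |e| / MPE = 0.2100 / 4.24
ratio = 0.0495

0.0495


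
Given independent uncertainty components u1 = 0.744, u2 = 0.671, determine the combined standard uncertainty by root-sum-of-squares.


uc = sqrt(0.744^2 + 0.671^2)
uc = sqrt(1.003777)
uc = 1.0019

1.0019


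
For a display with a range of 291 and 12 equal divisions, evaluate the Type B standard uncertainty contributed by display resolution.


resolution = range / divisions
resolution = 291 / 12 = 24.25
u_res = resolution / (2*sqrt(3))
u_res = 24.25 / 3.4641016
u_res = 7.0004

7.0004


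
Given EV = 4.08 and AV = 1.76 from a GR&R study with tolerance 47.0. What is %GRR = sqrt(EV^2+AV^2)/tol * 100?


GRR = sqrt(EV^2 + AV^2) = sqrt(4.08^2 + 1.76^2) = 4.4434221
%GRR = GRR / tol * 100 = 4.4434221 / 47.0 * 100
%GRR = 9.4541

9.4541


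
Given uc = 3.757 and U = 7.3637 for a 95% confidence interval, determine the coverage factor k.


k = U / uc
k = 7.3637 / 3.757
k = 1.96

1.96


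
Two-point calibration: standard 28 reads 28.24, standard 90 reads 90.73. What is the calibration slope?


slope = (y2 - y1) / (x2 - x1)
= (90.73 - 28.24) / (90 - 28)
= 62.4900 / 62
= 1.0079

1.0079


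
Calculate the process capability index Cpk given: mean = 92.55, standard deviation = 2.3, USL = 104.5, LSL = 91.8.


Cpu = (USL - mean) / (3*sigma) = (104.5 - 92.55) / (3*2.3) = 1.7319
Cpl = (mean - LSL) / (3*sigma) = (92.55 - 91.8) / (3*2.3) = 0.1087
Cpk = min(Cpu, Cpl) = 0.1087

0.1087


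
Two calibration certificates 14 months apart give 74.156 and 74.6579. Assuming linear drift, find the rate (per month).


rate = (v2 - v1) / months
= (74.6579 - 74.156) / 14
= 0.5019 / 14
= 0.0358

0.0358


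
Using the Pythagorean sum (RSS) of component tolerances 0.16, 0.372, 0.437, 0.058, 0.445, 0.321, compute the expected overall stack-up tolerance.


RSS = sqrt(0.16^2 + 0.372^2 + 0.437^2 + 0.058^2 + 0.445^2 + 0.321^2)
= sqrt(0.659383)
= 0.8120

0.8120


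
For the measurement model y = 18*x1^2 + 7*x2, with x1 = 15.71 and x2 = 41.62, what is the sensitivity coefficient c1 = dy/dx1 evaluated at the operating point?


y = 18*x1^2 + 7*x2
dy/dx1 = 2*18*x1
Evaluate at x1 = 15.71: c1 = 36 * 15.71
c1 = 565.5600

565.5600


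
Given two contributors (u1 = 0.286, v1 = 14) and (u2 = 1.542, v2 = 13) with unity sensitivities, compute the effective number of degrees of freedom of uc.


uc = sqrt(u1^2 + u2^2) = sqrt(0.286^2 + 1.542^2) = 1.5682984
v_eff = uc^4 / (u1^4/v1 + u2^4/v2)
= 1.5682984^4 / (0.286^4/14 + 1.542^4/13)
= 6.0494348 / 0.43538264
v_eff = 13.8945

13.8945


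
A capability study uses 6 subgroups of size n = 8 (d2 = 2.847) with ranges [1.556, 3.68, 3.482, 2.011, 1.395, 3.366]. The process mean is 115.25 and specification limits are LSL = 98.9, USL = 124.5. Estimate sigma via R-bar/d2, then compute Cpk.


R_bar = (1.556 + 3.68 + 3.482 + 2.011 + 1.395 + 3.366) / 6 = 2.5816667
sigma = R_bar / d2 = 2.5816667 / 2.847 = 0.90680249
Cp = (USL - LSL)/(6*sigma) = (124.5 - 98.9)/(6*0.90680249) = 4.7052
Cpu = (124.5 - 115.25)/(3*0.90680249) = 3.4002
Cpl = (115.25 - 98.9)/(3*0.90680249) = 6.0101
Cpk = min(Cpu, Cpl) = 3.4002

3.4002


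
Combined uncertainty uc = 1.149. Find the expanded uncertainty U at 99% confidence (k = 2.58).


U = k * uc
U = 2.58 * 1.149
U = 2.9644

2.9644


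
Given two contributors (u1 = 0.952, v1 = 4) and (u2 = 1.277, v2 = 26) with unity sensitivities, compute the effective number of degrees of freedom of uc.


uc = sqrt(u1^2 + u2^2) = sqrt(0.952^2 + 1.277^2) = 1.5928066
v_eff = uc^4 / (u1^4/v1 + u2^4/v2)
= 1.5928066^4 / (0.952^4/4 + 1.277^4/26)
= 6.4365358 / 0.30762662
v_eff = 20.9232

20.9232


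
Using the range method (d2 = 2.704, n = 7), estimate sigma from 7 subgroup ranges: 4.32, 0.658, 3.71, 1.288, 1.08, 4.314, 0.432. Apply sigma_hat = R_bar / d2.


R_bar = (4.32 + 0.658 + 3.71 + 1.288 + 1.08 + 4.314 + 0.432) / 7
R_bar = 15.802 / 7 = 2.2574286
sigma_hat = R_bar / d2 = 2.2574286 / 2.704 = 0.8348

0.8348


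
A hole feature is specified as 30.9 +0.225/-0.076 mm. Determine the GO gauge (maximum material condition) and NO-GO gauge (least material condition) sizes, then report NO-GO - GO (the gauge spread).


GO = nominal - lower_tol (smallest hole = maximum material condition)
GO = 30.9 - 0.076 = 30.824
NO-GO = nominal + upper_tol (largest hole = least material condition)
NO-GO = 30.9 + 0.225 = 31.125
spread = NO-GO - GO = 31.125 - 30.824 = 0.3010

0.3010


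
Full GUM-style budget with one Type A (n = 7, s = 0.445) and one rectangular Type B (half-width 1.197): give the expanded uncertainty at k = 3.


u_A = s / sqrt(n) = 0.445 / sqrt(7) = 0.16819419
u_B = half_width / sqrt(3) = 1.197 / sqrt(3) = 0.69108827
uc = sqrt(u_A^2 + u_B^2) = sqrt(0.16819419^2 + 0.69108827^2) = 0.71126105
U = k * uc = 3 * 0.71126105
U = 2.1338

2.1338


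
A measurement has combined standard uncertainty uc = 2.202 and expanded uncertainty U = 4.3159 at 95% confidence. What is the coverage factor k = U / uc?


k = U / uc
k = 4.3159 / 2.202
k = 1.96

1.96


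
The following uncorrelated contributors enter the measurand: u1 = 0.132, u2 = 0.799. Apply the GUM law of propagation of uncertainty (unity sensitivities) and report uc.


uc = sqrt(0.132^2 + 0.799^2)
uc = sqrt(0.655825)
uc = 0.8098

0.8098


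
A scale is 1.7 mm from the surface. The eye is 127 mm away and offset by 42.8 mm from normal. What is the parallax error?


error = h * offset / d
= 1.7 * 42.8 / 127
= 0.5729

0.5729


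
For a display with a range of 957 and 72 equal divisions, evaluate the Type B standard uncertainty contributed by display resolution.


resolution = range / divisions
resolution = 957 / 72 = 13.291667
u_res = resolution / (2*sqrt(3))
u_res = 13.291667 / 3.4641016
u_res = 3.8370

3.8370


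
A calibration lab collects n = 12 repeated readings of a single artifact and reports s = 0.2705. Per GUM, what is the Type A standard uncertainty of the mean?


u_A = s / sqrt(n)
u_A = 0.2705 / sqrt(12)
u_A = 0.2705 / 3.4641016
u_A = 0.0781

0.0781


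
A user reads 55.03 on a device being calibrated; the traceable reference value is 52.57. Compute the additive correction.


Correction = standard - reading
= 52.57 - 55.03
= -2.4600

-2.4600


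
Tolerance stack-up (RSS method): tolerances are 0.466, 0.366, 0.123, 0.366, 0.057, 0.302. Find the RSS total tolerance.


RSS = sqrt(0.466^2 + 0.366^2 + 0.123^2 + 0.366^2 + 0.057^2 + 0.302^2)
= sqrt(0.59465)
= 0.7711

0.7711


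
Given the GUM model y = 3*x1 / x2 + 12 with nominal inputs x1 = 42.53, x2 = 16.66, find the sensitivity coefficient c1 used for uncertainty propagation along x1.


y = 3*x1 / x2 + 12
dy/dx1 = 3/x2
Evaluate at x2 = 16.66: c1 = 3 / 16.66
c1 = 0.1801

0.1801


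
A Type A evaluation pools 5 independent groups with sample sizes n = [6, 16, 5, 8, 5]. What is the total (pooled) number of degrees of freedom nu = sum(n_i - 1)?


nu = sum_i (n_i - 1)
nu = ((6 - 1) + (16 - 1) + (5 - 1) + (8 - 1) + (5 - 1))
nu = 5 + 15 + 4 + 7 + 4
nu = 35

35


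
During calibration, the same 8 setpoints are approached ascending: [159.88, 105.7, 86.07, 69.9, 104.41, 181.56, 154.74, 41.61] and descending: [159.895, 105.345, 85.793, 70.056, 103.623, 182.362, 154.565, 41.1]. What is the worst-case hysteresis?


|159.88 - 159.895| = 0.0150
|105.7 - 105.345| = 0.3550
|86.07 - 85.793| = 0.2770
|69.9 - 70.056| = 0.1560
|104.41 - 103.623| = 0.7870
|181.56 - 182.362| = 0.8020
|154.74 - 154.565| = 0.1750
|41.61 - 41.1| = 0.5100
hysteresis = max(diffs) = 0.8020

0.8020


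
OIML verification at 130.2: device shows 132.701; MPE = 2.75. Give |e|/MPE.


e = indication - reference = 132.701 - 130.2 = 2.5010
|e| = 2.5010
ratio = |e| / MPE = 2.5010 / 2.75
ratio = 0.9095

0.9095


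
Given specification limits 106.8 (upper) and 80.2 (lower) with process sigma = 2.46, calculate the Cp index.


Cp = (USL - LSL) / (6 * sigma)
= (106.8 - 80.2) / (6 * 2.46)
= 26.6000 / 14.7600
= 1.8022

1.8022


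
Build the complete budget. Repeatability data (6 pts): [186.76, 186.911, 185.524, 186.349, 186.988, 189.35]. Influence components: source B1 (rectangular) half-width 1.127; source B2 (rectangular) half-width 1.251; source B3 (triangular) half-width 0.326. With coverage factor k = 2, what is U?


mean = (186.76 + 186.911 + 185.524 + 186.349 + 186.988 + 189.35) / 6 = 186.9803333
s = sqrt(sum((x - mean)^2)/(n-1)) = 1.2797048
u_A = s / sqrt(n) = 1.2797048 / sqrt(6) = 0.5224373
u_B1 = 1.127 / sqrt(3) = 0.65067375
u_B2 = 1.251 / sqrt(3) = 0.72226519
u_B3 = 0.326 / sqrt(6) = 0.13308894
uc = sqrt(0.5224373^2 + 0.65067375^2 + 0.72226519^2 + 0.13308894^2) = 1.111619
U = k * uc = 2 * 1.111619
U = 2.2232

2.2232


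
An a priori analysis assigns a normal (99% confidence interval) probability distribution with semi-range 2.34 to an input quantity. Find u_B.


u_B = half_width / 2.576
u_B = 2.34 / 2.576
u_B = 0.9084

0.9084


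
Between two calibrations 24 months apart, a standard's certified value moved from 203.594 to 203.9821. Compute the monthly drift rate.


rate = (v2 - v1) / months
= (203.9821 - 203.594) / 24
= 0.3881 / 24
= 0.0162

0.0162


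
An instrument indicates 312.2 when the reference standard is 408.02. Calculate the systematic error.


Systematic error = measured - true
= 312.2 - 408.02
= -95.8200

-95.8200


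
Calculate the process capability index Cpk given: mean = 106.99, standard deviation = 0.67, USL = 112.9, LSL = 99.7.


Cpu = (USL - mean) / (3*sigma) = (112.9 - 106.99) / (3*0.67) = 2.9403
Cpl = (mean - LSL) / (3*sigma) = (106.99 - 99.7) / (3*0.67) = 3.6269
Cpk = min(Cpu, Cpl) = 2.9403

2.9403


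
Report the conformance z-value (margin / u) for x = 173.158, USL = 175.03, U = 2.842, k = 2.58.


u = U / k = 2.842 / 2.58 = 1.1015504
margin = |USL - x| = |175.03 - 173.158| = 1.872
z = margin / u = 1.872 / 1.1015504
z = 1.6994

1.6994


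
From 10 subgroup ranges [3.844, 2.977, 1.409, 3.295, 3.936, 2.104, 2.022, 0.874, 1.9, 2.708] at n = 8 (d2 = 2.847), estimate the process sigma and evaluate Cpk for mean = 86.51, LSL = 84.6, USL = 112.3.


R_bar = (3.844 + 2.977 + 1.409 + 3.295 + 3.936 + 2.104 + 2.022 + 0.874 + 1.9 + 2.708) / 10 = 2.5069
sigma = R_bar / d2 = 2.5069 / 2.847 = 0.88054092
Cp = (USL - LSL)/(6*sigma) = (112.3 - 84.6)/(6*0.88054092) = 5.2430
Cpu = (112.3 - 86.51)/(3*0.88054092) = 9.7629
Cpl = (86.51 - 84.6)/(3*0.88054092) = 0.7230
Cpk = min(Cpu, Cpl) = 0.7230

0.7230


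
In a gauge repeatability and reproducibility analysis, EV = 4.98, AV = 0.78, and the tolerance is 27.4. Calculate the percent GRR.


GRR = sqrt(EV^2 + AV^2) = sqrt(4.98^2 + 0.78^2) = 5.0407142
%GRR = GRR / tol * 100 = 5.0407142 / 27.4 * 100
%GRR = 18.3968

18.3968


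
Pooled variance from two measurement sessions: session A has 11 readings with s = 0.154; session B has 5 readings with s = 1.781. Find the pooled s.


s_p = sqrt(((n1-1)*s1^2 + (n2-1)*s2^2) / (n1+n2-2))
numerator = (11-1)*0.154^2 + (5-1)*1.781^2 = 0.23716 + 12.687844 = 12.925004
denominator = 11 + 5 - 2 = 14
s_p^2 = 12.925004 / 14 = 0.92321457
s_p = sqrt(0.92321457) = 0.9608

0.9608


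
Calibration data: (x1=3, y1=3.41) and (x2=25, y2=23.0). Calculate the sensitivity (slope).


slope = (y2 - y1) / (x2 - x1)
= (23.0 - 3.41) / (25 - 3)
= 19.5900 / 22
= 0.8905

0.8905


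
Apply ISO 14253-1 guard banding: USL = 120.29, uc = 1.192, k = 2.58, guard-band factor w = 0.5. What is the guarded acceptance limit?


U = k * uc = 2.58 * 1.192 = 3.07536
guard band g = w * U = 0.5 * 3.07536 = 1.53768
AL = USL - g = 120.29 - 1.53768
AL = 118.7523

118.7523


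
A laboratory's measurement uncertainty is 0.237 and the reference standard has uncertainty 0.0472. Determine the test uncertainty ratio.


TUR = u_lab / u_ref
= 0.237 / 0.0472
= 5.0212

5.0212


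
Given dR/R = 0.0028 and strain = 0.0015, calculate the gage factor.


GF = (dR/R) / epsilon
= 0.0028 / 0.0015
= 1.8667

1.8667


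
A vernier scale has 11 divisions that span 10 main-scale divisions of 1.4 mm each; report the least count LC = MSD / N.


LC = MSD / n_div
= 1.4 / 11
= 0.1273

0.1273


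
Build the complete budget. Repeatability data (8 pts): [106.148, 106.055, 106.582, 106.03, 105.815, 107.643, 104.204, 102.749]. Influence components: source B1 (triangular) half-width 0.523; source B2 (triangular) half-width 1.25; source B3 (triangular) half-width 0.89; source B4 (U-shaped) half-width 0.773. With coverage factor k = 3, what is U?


mean = (106.148 + 106.055 + 106.582 + 106.03 + 105.815 + 107.643 + 104.204 + 102.749) / 8 = 105.65325
s = sqrt(sum((x - mean)^2)/(n-1)) = 1.5085925
u_A = s / sqrt(n) = 1.5085925 / sqrt(8) = 0.53336799
u_B1 = 0.523 / sqrt(6) = 0.21351386
u_B2 = 1.25 / sqrt(6) = 0.51031036
u_B3 = 0.89 / sqrt(6) = 0.36334098
u_B4 = 0.773 / sqrt(2) = 0.54659354
uc = sqrt(0.53336799^2 + 0.21351386^2 + 0.51031036^2 + 0.36334098^2 + 0.54659354^2) = 1.0105778
U = k * uc = 3 * 1.0105778
U = 3.0317

3.0317


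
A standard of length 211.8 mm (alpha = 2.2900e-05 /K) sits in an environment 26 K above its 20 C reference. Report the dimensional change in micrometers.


dL = L * alpha * dT
= 211.8 * 2.2900e-05 * 26
= 0.1261057 mm
dL_um = 0.1261057 * 1000 = 126.1057 um

126.1057


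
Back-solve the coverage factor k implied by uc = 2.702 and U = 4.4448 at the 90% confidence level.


k = U / uc
k = 4.4448 / 2.702
k = 1.645

1.645


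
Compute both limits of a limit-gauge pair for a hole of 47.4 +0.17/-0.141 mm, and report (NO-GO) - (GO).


GO = nominal - lower_tol (smallest hole = maximum material condition)
GO = 47.4 - 0.141 = 47.259
NO-GO = nominal + upper_tol (largest hole = least material condition)
NO-GO = 47.4 + 0.17 = 47.57
spread = NO-GO - GO = 47.57 - 47.259 = 0.3110

0.3110


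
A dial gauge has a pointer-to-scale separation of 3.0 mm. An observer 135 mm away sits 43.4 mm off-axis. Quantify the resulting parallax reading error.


error = h * offset / d
= 3.0 * 43.4 / 135
= 0.9644

0.9644


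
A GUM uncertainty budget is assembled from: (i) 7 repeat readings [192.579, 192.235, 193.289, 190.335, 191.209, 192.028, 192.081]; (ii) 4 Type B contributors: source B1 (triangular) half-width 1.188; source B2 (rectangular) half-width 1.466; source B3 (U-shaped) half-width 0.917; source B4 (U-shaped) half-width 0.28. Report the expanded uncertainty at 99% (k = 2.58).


mean = (192.579 + 192.235 + 193.289 + 190.335 + 191.209 + 192.028 + 192.081) / 7 = 191.9651429
s = sqrt(sum((x - mean)^2)/(n-1)) = 0.95295443
u_A = s / sqrt(n) = 0.95295443 / sqrt(7) = 0.36018292
u_B1 = 1.188 / sqrt(6) = 0.48499897
u_B2 = 1.466 / sqrt(3) = 0.84639549
u_B3 = 0.917 / sqrt(2) = 0.64841692
u_B4 = 0.28 / sqrt(2) = 0.1979899
uc = sqrt(0.36018292^2 + 0.48499897^2 + 0.84639549^2 + 0.64841692^2 + 0.1979899^2) = 1.2413644
U = k * uc = 2.58 * 1.2413644
U = 3.2027

3.2027


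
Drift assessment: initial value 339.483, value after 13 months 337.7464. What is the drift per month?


rate = (v2 - v1) / months
= (337.7464 - 339.483) / 13
= -1.7366 / 13
= -0.1336

-0.1336


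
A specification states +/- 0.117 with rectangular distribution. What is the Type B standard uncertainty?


u_B = half_width / sqrt(3)
u_B = 0.117 / 1.7320508
u_B = 0.0675

0.0675


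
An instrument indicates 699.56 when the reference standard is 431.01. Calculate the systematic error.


Systematic error = measured - true
= 699.56 - 431.01
= 268.5500

268.5500


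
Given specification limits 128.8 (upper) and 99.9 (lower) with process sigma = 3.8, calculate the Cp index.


Cp = (USL - LSL) / (6 * sigma)
= (128.8 - 99.9) / (6 * 3.8)
= 28.9000 / 22.8000
= 1.2675

1.2675


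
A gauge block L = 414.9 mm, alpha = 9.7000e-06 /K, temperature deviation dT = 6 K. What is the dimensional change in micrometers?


dL = L * alpha * dT
= 414.9 * 9.7000e-06 * 6
= 0.0241472 mm
dL_um = 0.0241472 * 1000 = 24.1472 um

24.1472


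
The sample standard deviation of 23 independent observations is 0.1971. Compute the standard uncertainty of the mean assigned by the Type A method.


u_A = s / sqrt(n)
u_A = 0.1971 / sqrt(23)
u_A = 0.1971 / 4.7958315
u_A = 0.0411

0.0411


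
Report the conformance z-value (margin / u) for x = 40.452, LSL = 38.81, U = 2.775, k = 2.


u = U / k = 2.775 / 2 = 1.3875
margin = |LSL - x| = |38.81 - 40.452| = 1.642
z = margin / u = 1.642 / 1.3875
z = 1.1834

1.1834


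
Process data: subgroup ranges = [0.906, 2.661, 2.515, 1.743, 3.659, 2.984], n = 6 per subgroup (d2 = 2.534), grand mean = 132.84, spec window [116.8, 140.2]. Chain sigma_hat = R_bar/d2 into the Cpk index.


R_bar = (0.906 + 2.661 + 2.515 + 1.743 + 3.659 + 2.984) / 6 = 2.4113333
sigma = R_bar / d2 = 2.4113333 / 2.534 = 0.95159167
Cp = (USL - LSL)/(6*sigma) = (140.2 - 116.8)/(6*0.95159167) = 4.0984
Cpu = (140.2 - 132.84)/(3*0.95159167) = 2.5781
Cpl = (132.84 - 116.8)/(3*0.95159167) = 5.6187
Cpk = min(Cpu, Cpl) = 2.5781

2.5781


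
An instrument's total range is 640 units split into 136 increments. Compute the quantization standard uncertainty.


resolution = range / divisions
resolution = 640 / 136 = 4.7058824
u_res = resolution / (2*sqrt(3))
u_res = 4.7058824 / 3.4641016
u_res = 1.3585

1.3585


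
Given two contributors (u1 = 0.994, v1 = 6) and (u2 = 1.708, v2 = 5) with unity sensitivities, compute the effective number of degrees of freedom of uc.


uc = sqrt(u1^2 + u2^2) = sqrt(0.994^2 + 1.708^2) = 1.9761832
v_eff = uc^4 / (u1^4/v1 + u2^4/v2)
= 1.9761832^4 / (0.994^4/6 + 1.708^4/5)
= 15.251368 / 1.8647884
v_eff = 8.1786

8.1786


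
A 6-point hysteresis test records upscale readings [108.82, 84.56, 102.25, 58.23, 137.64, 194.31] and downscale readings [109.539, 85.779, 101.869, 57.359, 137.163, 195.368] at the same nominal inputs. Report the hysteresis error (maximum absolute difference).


|108.82 - 109.539| = 0.7190
|84.56 - 85.779| = 1.2190
|102.25 - 101.869| = 0.3810
|58.23 - 57.359| = 0.8710
|137.64 - 137.163| = 0.4770
|194.31 - 195.368| = 1.0580
hysteresis = max(diffs) = 1.2190

1.2190


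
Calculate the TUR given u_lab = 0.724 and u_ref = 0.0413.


TUR = u_lab / u_ref
= 0.724 / 0.0413
= 17.5303

17.5303


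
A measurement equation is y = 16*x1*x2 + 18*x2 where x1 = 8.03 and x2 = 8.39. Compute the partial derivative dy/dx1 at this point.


y = 16*x1*x2 + 18*x2
dy/dx1 = 16*x2
Evaluate at x2 = 8.39: c1 = 16 * 8.39
c1 = 134.2400

134.2400


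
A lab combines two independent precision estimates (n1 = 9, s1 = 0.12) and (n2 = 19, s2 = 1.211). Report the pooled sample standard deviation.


s_p = sqrt(((n1-1)*s1^2 + (n2-1)*s2^2) / (n1+n2-2))
numerator = (9-1)*0.12^2 + (19-1)*1.211^2 = 0.1152 + 26.397378 = 26.512578
denominator = 9 + 19 - 2 = 26
s_p^2 = 26.512578 / 26 = 1.0197145
s_p = sqrt(1.0197145) = 1.0098

1.0098


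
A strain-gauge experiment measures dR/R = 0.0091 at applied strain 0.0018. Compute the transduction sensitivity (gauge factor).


GF = (dR/R) / epsilon
= 0.0091 / 0.0018
= 5.0556

5.0556


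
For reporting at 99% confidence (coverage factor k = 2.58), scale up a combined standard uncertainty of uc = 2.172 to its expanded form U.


U = k * uc
U = 2.58 * 2.172
U = 5.6038

5.6038


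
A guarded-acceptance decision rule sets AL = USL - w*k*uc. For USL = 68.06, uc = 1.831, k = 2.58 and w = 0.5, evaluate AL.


U = k * uc = 2.58 * 1.831 = 4.72398
guard band g = w * U = 0.5 * 4.72398 = 2.36199
AL = USL - g = 68.06 - 2.36199
AL = 65.6980

65.6980


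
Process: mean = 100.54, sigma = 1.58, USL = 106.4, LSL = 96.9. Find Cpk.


Cpu = (USL - mean) / (3*sigma) = (106.4 - 100.54) / (3*1.58) = 1.2363
Cpl = (mean - LSL) / (3*sigma) = (100.54 - 96.9) / (3*1.58) = 0.7679
Cpk = min(Cpu, Cpl) = 0.7679

0.7679


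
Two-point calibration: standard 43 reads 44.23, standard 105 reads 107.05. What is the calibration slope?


slope = (y2 - y1) / (x2 - x1)
= (107.05 - 44.23) / (105 - 43)
= 62.8200 / 62
= 1.0132

1.0132


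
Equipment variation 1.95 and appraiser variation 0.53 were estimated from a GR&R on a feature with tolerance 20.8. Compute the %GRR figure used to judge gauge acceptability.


GRR = sqrt(EV^2 + AV^2) = sqrt(1.95^2 + 0.53^2) = 2.0207424
%GRR = GRR / tol * 100 = 2.0207424 / 20.8 * 100
%GRR = 9.7151

9.7151


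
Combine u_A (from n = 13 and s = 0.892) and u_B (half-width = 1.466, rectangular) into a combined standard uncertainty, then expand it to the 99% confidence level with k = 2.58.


u_A = s / sqrt(n) = 0.892 / sqrt(13) = 0.24739629
u_B = half_width / sqrt(3) = 1.466 / sqrt(3) = 0.84639549
uc = sqrt(u_A^2 + u_B^2) = sqrt(0.24739629^2 + 0.84639549^2) = 0.88181078
U = k * uc = 2.58 * 0.88181078
U = 2.2751

2.2751


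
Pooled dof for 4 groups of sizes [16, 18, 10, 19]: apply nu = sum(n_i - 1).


nu = sum_i (n_i - 1)
nu = ((16 - 1) + (18 - 1) + (10 - 1) + (19 - 1))
nu = 15 + 17 + 9 + 18
nu = 59

59


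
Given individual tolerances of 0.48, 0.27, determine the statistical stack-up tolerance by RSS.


RSS = sqrt(0.48^2 + 0.27^2)
= sqrt(0.3033)
= 0.5507

0.5507


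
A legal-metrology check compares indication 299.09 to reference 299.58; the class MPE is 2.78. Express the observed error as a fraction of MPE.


e = indication - reference = 299.09 - 299.58 = -0.4900
|e| = 0.4900
ratio = |e| / MPE = 0.4900 / 2.78
ratio = 0.1763

0.1763


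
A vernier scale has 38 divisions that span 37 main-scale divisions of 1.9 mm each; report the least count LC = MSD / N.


LC = MSD / n_div
= 1.9 / 38
= 0.0500

0.0500


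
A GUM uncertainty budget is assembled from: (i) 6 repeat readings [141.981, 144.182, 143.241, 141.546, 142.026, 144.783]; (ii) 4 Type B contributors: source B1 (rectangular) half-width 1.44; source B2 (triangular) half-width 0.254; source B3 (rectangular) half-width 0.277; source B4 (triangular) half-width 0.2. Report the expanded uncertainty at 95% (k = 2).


mean = (141.981 + 144.182 + 143.241 + 141.546 + 142.026 + 144.783) / 6 = 142.9598333
s = sqrt(sum((x - mean)^2)/(n-1)) = 1.3210425
u_A = s / sqrt(n) = 1.3210425 / sqrt(6) = 0.53931334
u_B1 = 1.44 / sqrt(3) = 0.83138439
u_B2 = 0.254 / sqrt(6) = 0.10369507
u_B3 = 0.277 / sqrt(3) = 0.15992602
u_B4 = 0.2 / sqrt(6) = 0.081649658
uc = sqrt(0.53931334^2 + 0.83138439^2 + 0.10369507^2 + 0.15992602^2 + 0.081649658^2) = 1.0124498
U = k * uc = 2 * 1.0124498
U = 2.0249

2.0249


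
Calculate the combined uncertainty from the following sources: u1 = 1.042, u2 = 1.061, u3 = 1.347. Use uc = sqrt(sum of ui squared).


uc = sqrt(1.042^2 + 1.061^2 + 1.347^2)
uc = sqrt(4.025894)
uc = 2.0065

2.0065


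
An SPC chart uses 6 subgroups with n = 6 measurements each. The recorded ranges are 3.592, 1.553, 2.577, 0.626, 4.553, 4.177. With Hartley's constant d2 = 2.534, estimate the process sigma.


R_bar = (3.592 + 1.553 + 2.577 + 0.626 + 4.553 + 4.177) / 6
R_bar = 17.078 / 6 = 2.8463333
sigma_hat = R_bar / d2 = 2.8463333 / 2.534 = 1.1233

1.1233


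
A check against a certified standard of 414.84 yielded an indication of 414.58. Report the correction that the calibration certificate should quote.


Correction = standard - reading
= 414.84 - 414.58
= 0.2600

0.2600


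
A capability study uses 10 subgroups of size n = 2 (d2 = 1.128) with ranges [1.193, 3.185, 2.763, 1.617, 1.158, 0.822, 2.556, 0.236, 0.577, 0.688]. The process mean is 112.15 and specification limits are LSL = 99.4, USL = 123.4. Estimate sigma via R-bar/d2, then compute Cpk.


R_bar = (1.193 + 3.185 + 2.763 + 1.617 + 1.158 + 0.822 + 2.556 + 0.236 + 0.577 + 0.688) / 10 = 1.4795
sigma = R_bar / d2 = 1.4795 / 1.128 = 1.3116135
Cp = (USL - LSL)/(6*sigma) = (123.4 - 99.4)/(6*1.3116135) = 3.0497
Cpu = (123.4 - 112.15)/(3*1.3116135) = 2.8591
Cpl = (112.15 - 99.4)/(3*1.3116135) = 3.2403
Cpk = min(Cpu, Cpl) = 2.8591

2.8591


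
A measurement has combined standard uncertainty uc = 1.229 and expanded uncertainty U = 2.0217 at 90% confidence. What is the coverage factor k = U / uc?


k = U / uc
k = 2.0217 / 1.229
k = 1.645

1.645


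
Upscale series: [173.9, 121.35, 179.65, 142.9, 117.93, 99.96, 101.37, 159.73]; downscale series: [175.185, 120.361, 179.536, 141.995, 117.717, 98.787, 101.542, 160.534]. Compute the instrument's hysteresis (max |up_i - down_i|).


|173.9 - 175.185| = 1.2850
|121.35 - 120.361| = 0.9890
|179.65 - 179.536| = 0.1140
|142.9 - 141.995| = 0.9050
|117.93 - 117.717| = 0.2130
|99.96 - 98.787| = 1.1730
|101.37 - 101.542| = 0.1720
|159.73 - 160.534| = 0.8040
hysteresis = max(diffs) = 1.2850

1.2850


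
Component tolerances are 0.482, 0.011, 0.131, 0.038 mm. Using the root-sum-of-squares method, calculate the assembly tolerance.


RSS = sqrt(0.482^2 + 0.011^2 + 0.131^2 + 0.038^2)
= sqrt(0.25105)
= 0.5010

0.5010


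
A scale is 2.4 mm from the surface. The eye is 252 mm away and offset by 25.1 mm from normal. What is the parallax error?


error = h * offset / d
= 2.4 * 25.1 / 252
= 0.2390

0.2390


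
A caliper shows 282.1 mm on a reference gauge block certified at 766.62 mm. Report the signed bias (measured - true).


Systematic error = measured - true
= 282.1 - 766.62
= -484.5200

-484.5200


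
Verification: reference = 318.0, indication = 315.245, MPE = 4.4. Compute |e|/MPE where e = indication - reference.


e = indication - reference = 315.245 - 318.0 = -2.7550
|e| = 2.7550
ratio = |e| / MPE = 2.7550 / 4.4
ratio = 0.6261

0.6261


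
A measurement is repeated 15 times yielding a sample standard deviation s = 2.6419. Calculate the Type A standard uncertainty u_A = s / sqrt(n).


u_A = s / sqrt(n)
u_A = 2.6419 / sqrt(15)
u_A = 2.6419 / 3.8729833
u_A = 0.6821

0.6821


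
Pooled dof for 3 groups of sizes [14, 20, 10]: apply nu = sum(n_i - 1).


nu = sum_i (n_i - 1)
nu = ((14 - 1) + (20 - 1) + (10 - 1))
nu = 13 + 19 + 9
nu = 41

41


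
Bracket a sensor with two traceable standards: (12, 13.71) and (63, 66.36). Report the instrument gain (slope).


slope = (y2 - y1) / (x2 - x1)
= (66.36 - 13.71) / (63 - 12)
= 52.6500 / 51
= 1.0324

1.0324


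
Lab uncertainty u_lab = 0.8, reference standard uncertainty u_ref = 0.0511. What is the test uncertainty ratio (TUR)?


TUR = u_lab / u_ref
= 0.8 / 0.0511
= 15.6556

15.6556


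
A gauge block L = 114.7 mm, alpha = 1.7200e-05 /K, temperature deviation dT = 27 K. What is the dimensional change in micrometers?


dL = L * alpha * dT
= 114.7 * 1.7200e-05 * 27
= 0.0532667 mm
dL_um = 0.0532667 * 1000 = 53.2667 um

53.2667


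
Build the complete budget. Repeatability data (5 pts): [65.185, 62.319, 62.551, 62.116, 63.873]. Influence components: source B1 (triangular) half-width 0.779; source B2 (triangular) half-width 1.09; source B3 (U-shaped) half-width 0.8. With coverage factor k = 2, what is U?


mean = (65.185 + 62.319 + 62.551 + 62.116 + 63.873) / 5 = 63.2088
s = sqrt(sum((x - mean)^2)/(n-1)) = 1.3004984
u_A = s / sqrt(n) = 1.3004984 / sqrt(5) = 0.58160057
u_B1 = 0.779 / sqrt(6) = 0.31802542
u_B2 = 1.09 / sqrt(6) = 0.44499064
u_B3 = 0.8 / sqrt(2) = 0.56568542
uc = sqrt(0.58160057^2 + 0.31802542^2 + 0.44499064^2 + 0.56568542^2) = 0.97847639
U = k * uc = 2 * 0.97847639
U = 1.9570

1.9570


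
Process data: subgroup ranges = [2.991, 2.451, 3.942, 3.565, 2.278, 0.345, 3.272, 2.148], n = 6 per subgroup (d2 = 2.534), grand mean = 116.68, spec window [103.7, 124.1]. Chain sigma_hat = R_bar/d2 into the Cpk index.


R_bar = (2.991 + 2.451 + 3.942 + 3.565 + 2.278 + 0.345 + 3.272 + 2.148) / 8 = 2.624
sigma = R_bar / d2 = 2.624 / 2.534 = 1.035517
Cp = (USL - LSL)/(6*sigma) = (124.1 - 103.7)/(6*1.035517) = 3.2834
Cpu = (124.1 - 116.68)/(3*1.035517) = 2.3885
Cpl = (116.68 - 103.7)/(3*1.035517) = 4.1783
Cpk = min(Cpu, Cpl) = 2.3885

2.3885


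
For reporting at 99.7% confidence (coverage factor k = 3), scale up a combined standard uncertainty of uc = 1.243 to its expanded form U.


U = k * uc
U = 3 * 1.243
U = 3.7290

3.7290


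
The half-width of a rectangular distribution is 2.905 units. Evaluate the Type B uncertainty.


u_B = half_width / sqrt(3)
u_B = 2.905 / 1.7320508
u_B = 1.6772

1.6772


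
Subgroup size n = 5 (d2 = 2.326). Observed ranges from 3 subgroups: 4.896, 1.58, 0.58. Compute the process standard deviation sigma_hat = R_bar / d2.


R_bar = (4.896 + 1.58 + 0.58) / 3
R_bar = 7.056 / 3 = 2.352
sigma_hat = R_bar / d2 = 2.352 / 2.326 = 1.0112

1.0112


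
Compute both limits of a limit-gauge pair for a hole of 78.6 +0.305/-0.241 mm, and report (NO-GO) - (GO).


GO = nominal - lower_tol (smallest hole = maximum material condition)
GO = 78.6 - 0.241 = 78.359
NO-GO = nominal + upper_tol (largest hole = least material condition)
NO-GO = 78.6 + 0.305 = 78.905
spread = NO-GO - GO = 78.905 - 78.359 = 0.5460

0.5460


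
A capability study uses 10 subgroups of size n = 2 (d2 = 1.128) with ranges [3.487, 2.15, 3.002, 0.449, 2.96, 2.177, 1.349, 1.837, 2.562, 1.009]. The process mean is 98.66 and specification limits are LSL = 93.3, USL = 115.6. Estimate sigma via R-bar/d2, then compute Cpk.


R_bar = (3.487 + 2.15 + 3.002 + 0.449 + 2.96 + 2.177 + 1.349 + 1.837 + 2.562 + 1.009) / 10 = 2.0982
sigma = R_bar / d2 = 2.0982 / 1.128 = 1.8601064
Cp = (USL - LSL)/(6*sigma) = (115.6 - 93.3)/(6*1.8601064) = 1.9981
Cpu = (115.6 - 98.66)/(3*1.8601064) = 3.0357
Cpl = (98.66 - 93.3)/(3*1.8601064) = 0.9605
Cpk = min(Cpu, Cpl) = 0.9605

0.9605


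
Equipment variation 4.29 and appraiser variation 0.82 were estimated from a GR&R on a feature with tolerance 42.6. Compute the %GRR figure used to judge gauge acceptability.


GRR = sqrt(EV^2 + AV^2) = sqrt(4.29^2 + 0.82^2) = 4.3676653
%GRR = GRR / tol * 100 = 4.3676653 / 42.6 * 100
%GRR = 10.2527

10.2527


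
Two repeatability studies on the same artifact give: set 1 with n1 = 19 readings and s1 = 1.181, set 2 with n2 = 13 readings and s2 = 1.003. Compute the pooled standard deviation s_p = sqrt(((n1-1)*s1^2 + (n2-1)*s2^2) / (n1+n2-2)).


s_p = sqrt(((n1-1)*s1^2 + (n2-1)*s2^2) / (n1+n2-2))
numerator = (19-1)*1.181^2 + (13-1)*1.003^2 = 25.105698 + 12.072108 = 37.177806
denominator = 19 + 13 - 2 = 30
s_p^2 = 37.177806 / 30 = 1.2392602
s_p = sqrt(1.2392602) = 1.1132

1.1132


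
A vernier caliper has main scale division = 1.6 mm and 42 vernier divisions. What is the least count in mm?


LC = MSD / n_div
= 1.6 / 42
= 0.0381

0.0381


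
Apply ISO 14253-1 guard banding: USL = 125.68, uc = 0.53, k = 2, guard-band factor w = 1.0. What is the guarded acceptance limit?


U = k * uc = 2 * 0.53 = 1.06
guard band g = w * U = 1.0 * 1.06 = 1.06
AL = USL - g = 125.68 - 1.06
AL = 124.6200

124.6200


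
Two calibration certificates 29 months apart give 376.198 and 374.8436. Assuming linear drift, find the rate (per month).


rate = (v2 - v1) / months
= (374.8436 - 376.198) / 29
= -1.3544 / 29
= -0.0467

-0.0467


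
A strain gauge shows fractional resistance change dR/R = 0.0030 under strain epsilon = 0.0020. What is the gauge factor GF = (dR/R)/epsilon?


GF = (dR/R) / epsilon
= 0.0030 / 0.0020
= 1.5000

1.5000


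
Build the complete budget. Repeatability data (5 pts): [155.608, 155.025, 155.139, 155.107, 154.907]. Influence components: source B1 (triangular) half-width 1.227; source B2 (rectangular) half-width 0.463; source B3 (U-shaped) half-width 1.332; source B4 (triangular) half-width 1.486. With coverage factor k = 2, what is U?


mean = (155.608 + 155.025 + 155.139 + 155.107 + 154.907) / 5 = 155.1572
s = sqrt(sum((x - mean)^2)/(n-1)) = 0.26746439
u_A = s / sqrt(n) = 0.26746439 / sqrt(5) = 0.11961371
u_B1 = 1.227 / sqrt(6) = 0.50092065
u_B2 = 0.463 / sqrt(3) = 0.26731317
u_B3 = 1.332 / sqrt(2) = 0.94186623
u_B4 = 1.486 / sqrt(6) = 0.60665696
uc = sqrt(0.11961371^2 + 0.50092065^2 + 0.26731317^2 + 0.94186623^2 + 0.60665696^2) = 1.2616774
U = k * uc = 2 * 1.2616774
U = 2.5234

2.5234


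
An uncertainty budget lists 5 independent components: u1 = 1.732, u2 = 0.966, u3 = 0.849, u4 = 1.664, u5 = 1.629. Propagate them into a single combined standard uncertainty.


uc = sqrt(1.732^2 + 0.966^2 + 0.849^2 + 1.664^2 + 1.629^2)
uc = sqrt(10.076318)
uc = 3.1743

3.1743


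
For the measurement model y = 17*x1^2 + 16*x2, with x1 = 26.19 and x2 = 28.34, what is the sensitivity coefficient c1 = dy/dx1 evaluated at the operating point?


y = 17*x1^2 + 16*x2
dy/dx1 = 2*17*x1
Evaluate at x1 = 26.19: c1 = 34 * 26.19
c1 = 890.4600

890.4600
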